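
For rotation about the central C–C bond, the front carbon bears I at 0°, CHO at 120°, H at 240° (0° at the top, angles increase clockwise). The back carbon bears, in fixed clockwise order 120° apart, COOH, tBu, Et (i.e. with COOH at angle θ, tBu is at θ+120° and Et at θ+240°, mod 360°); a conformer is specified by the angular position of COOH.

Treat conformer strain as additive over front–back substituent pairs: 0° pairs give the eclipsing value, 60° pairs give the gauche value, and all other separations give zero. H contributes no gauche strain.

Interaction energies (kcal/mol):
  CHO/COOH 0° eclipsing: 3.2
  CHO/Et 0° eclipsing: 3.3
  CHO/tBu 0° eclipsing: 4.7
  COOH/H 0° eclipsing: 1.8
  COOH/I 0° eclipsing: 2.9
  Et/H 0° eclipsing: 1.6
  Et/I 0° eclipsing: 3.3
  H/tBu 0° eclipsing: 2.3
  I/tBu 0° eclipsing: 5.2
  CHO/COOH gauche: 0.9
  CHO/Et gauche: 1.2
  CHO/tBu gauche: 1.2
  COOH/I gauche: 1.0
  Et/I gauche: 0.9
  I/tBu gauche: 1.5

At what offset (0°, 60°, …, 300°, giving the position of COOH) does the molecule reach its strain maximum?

COOH at 0° (eclipsed): I–COOH eclipsed, CHO–tBu eclipsed, H–Et eclipsed; 2.9 + 4.7 + 1.6 = 9.2 kcal/mol.
COOH at 60° (staggered): I–COOH gauche, I–Et gauche, CHO–COOH gauche, CHO–tBu gauche; 1.0 + 0.9 + 0.9 + 1.2 = 4.0 kcal/mol.
COOH at 120° (eclipsed): I–Et eclipsed, CHO–COOH eclipsed, H–tBu eclipsed; 3.3 + 3.2 + 2.3 = 8.8 kcal/mol.
COOH at 180° (staggered): I–tBu gauche, I–Et gauche, CHO–COOH gauche, CHO–Et gauche; 1.5 + 0.9 + 0.9 + 1.2 = 4.5 kcal/mol.
COOH at 240° (eclipsed): I–tBu eclipsed, CHO–Et eclipsed, H–COOH eclipsed; 5.2 + 3.3 + 1.8 = 10.3 kcal/mol.
COOH at 300° (staggered): I–COOH gauche, I–tBu gauche, CHO–tBu gauche, CHO–Et gauche; 1.0 + 1.5 + 1.2 + 1.2 = 4.9 kcal/mol.
The maximum (10.3 kcal/mol) occurs with COOH at 240°.

240°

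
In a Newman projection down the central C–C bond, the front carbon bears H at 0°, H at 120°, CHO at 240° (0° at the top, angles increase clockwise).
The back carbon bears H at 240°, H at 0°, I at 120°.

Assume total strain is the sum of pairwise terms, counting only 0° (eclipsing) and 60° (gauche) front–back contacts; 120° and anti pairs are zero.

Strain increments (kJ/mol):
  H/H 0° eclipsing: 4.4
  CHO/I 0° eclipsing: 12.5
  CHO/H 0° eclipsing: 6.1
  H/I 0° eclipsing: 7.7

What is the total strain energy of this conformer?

18.2 kJ/mol

This conformer (eclipsed): H(0°)/H(0°) eclipsed 4.4; H(120°)/I(120°) eclipsed 7.7; CHO(240°)/H(240°) eclipsed 6.1 → 18.2 kJ/mol.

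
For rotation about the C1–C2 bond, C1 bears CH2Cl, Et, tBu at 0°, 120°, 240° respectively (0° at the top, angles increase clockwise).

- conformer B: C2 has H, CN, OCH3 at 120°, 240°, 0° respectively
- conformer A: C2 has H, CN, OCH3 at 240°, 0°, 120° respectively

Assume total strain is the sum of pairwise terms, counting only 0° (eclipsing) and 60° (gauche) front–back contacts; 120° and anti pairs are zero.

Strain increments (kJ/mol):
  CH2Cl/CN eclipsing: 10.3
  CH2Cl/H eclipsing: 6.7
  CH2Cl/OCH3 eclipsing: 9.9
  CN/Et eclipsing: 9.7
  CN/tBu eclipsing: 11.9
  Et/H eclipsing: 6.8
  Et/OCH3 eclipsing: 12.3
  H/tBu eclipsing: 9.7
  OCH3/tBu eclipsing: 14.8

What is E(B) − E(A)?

B is eclipsed. CH2Cl at 0° is eclipsed with OCH3 at 0° (9.9); Et at 120° is eclipsed with H at 120° (6.8); tBu at 240° is eclipsed with CN at 240° (11.9). Total 28.6 kJ/mol.
A is eclipsed. CH2Cl at 0° is eclipsed with CN at 0° (10.3); Et at 120° is eclipsed with OCH3 at 120° (12.3); tBu at 240° is eclipsed with H at 240° (9.7). Total 32.3 kJ/mol.
E(B) − E(A) = 28.6 − 32.3 = -3.7 kJ/mol.

-3.7 kJ/mol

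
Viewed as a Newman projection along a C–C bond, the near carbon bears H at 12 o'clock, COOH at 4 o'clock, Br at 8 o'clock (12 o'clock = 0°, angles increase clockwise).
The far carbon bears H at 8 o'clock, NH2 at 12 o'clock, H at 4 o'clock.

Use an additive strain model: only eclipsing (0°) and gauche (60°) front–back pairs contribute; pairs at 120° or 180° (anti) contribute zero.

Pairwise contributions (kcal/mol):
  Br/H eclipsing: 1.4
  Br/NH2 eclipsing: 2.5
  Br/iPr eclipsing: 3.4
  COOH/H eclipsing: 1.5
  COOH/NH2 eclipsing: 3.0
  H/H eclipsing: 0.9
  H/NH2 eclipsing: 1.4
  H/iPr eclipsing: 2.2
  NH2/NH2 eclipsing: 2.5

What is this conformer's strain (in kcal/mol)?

This conformer (eclipsed): H(0°)/NH2(0°) eclipsed 1.4; COOH(120°)/H(120°) eclipsed 1.5; Br(240°)/H(240°) eclipsed 1.4 → 4.3 kcal/mol.

4.3 kcal/mol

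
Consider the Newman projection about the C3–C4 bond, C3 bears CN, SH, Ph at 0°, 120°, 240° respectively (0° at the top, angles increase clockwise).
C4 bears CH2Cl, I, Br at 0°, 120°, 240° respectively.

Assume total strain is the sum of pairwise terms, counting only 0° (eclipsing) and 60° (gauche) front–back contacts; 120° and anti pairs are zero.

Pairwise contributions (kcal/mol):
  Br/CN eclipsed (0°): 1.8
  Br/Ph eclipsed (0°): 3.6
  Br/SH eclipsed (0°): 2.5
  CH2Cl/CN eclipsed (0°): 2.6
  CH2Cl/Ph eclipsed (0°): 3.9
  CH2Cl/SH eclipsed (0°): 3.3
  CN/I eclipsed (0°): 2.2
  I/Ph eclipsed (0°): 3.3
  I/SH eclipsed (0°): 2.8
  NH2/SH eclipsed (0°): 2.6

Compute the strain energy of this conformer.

9.0 kcal/mol

This conformer (eclipsed): CN(0°)/CH2Cl(0°) eclipsed 2.6; SH(120°)/I(120°) eclipsed 2.8; Ph(240°)/Br(240°) eclipsed 3.6 → 9.0 kcal/mol.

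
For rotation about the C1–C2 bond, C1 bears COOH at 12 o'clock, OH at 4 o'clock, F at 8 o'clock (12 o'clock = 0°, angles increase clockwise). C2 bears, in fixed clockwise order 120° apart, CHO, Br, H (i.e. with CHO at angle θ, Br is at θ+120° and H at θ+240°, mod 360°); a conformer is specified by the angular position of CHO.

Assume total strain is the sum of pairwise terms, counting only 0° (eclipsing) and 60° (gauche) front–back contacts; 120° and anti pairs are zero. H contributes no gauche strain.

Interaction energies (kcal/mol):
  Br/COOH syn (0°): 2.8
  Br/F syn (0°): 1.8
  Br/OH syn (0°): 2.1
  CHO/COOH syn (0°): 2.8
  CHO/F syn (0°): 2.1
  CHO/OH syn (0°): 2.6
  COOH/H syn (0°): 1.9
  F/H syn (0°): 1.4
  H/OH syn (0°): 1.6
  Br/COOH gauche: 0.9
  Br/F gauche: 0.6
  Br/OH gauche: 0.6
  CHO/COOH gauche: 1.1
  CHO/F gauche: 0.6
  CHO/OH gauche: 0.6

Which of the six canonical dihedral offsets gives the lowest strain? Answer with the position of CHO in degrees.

180°

CHO at 0° (eclipsed): COOH–CHO eclipsed, OH–Br eclipsed, F–H eclipsed; 2.8 + 2.1 + 1.4 = 6.3 kcal/mol.
CHO at 60° (staggered): COOH–CHO gauche, OH–CHO gauche, OH–Br gauche, F–Br gauche; 1.1 + 0.6 + 0.6 + 0.6 = 2.9 kcal/mol.
CHO at 120° (eclipsed): COOH–H eclipsed, OH–CHO eclipsed, F–Br eclipsed; 1.9 + 2.6 + 1.8 = 6.3 kcal/mol.
CHO at 180° (staggered): COOH–Br gauche, OH–CHO gauche, F–CHO gauche, F–Br gauche; 0.9 + 0.6 + 0.6 + 0.6 = 2.7 kcal/mol.
CHO at 240° (eclipsed): COOH–Br eclipsed, OH–H eclipsed, F–CHO eclipsed; 2.8 + 1.6 + 2.1 = 6.5 kcal/mol.
CHO at 300° (staggered): COOH–CHO gauche, COOH–Br gauche, OH–Br gauche, F–CHO gauche; 1.1 + 0.9 + 0.6 + 0.6 = 3.2 kcal/mol.
The minimum (2.7 kcal/mol) occurs with CHO at 180°.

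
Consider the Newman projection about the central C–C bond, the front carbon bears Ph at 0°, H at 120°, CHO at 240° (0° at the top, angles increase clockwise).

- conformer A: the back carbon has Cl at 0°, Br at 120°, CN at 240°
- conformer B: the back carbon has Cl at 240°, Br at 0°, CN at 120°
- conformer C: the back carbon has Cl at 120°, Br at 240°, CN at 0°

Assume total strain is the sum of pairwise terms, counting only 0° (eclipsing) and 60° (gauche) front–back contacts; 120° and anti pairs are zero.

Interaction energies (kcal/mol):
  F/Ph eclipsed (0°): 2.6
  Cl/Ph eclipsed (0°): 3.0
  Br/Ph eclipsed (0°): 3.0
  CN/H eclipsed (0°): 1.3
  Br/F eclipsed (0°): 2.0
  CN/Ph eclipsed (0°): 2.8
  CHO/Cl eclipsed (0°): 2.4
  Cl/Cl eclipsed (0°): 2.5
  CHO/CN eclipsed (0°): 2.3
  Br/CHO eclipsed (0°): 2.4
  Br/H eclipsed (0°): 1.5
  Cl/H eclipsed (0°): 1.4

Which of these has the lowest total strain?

C

A is eclipsed. Ph at 0° is eclipsed with Cl at 0° (3.0); H at 120° is eclipsed with Br at 120° (1.5); CHO at 240° is eclipsed with CN at 240° (2.3). Total 6.8 kcal/mol.
B is eclipsed. Ph at 0° is eclipsed with Br at 0° (3.0); H at 120° is eclipsed with CN at 120° (1.3); CHO at 240° is eclipsed with Cl at 240° (2.4). Total 6.7 kcal/mol.
C is eclipsed. Ph at 0° is eclipsed with CN at 0° (2.8); H at 120° is eclipsed with Cl at 120° (1.4); CHO at 240° is eclipsed with Br at 240° (2.4). Total 6.6 kcal/mol.
C has the lowest total (6.6 kcal/mol).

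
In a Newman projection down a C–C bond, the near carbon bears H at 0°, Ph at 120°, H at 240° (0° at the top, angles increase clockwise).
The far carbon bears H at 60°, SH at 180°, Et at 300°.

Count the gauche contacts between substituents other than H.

1

Non-H gauche pairs: Ph(120°)/SH(180°) — 1 interaction.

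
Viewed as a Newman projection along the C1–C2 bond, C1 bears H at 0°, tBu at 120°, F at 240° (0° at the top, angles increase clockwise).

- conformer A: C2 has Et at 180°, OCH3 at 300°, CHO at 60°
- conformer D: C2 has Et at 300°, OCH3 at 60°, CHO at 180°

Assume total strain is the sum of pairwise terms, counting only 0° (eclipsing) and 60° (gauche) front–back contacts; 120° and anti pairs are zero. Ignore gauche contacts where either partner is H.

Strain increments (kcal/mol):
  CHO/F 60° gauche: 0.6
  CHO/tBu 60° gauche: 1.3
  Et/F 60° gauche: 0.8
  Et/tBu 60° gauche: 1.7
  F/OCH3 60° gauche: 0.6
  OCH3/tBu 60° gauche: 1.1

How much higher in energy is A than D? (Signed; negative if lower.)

A (staggered): tBu(120°)/Et(180°) gauche 1.7; tBu(120°)/CHO(60°) gauche 1.3; F(240°)/Et(180°) gauche 0.8; F(240°)/OCH3(300°) gauche 0.6 → 4.4 kcal/mol.
D (staggered): tBu(120°)/OCH3(60°) gauche 1.1; tBu(120°)/CHO(180°) gauche 1.3; F(240°)/Et(300°) gauche 0.8; F(240°)/CHO(180°) gauche 0.6 → 3.8 kcal/mol.
E(A) − E(D) = 4.4 − 3.8 = +0.6 kcal/mol.

+0.6 kcal/mol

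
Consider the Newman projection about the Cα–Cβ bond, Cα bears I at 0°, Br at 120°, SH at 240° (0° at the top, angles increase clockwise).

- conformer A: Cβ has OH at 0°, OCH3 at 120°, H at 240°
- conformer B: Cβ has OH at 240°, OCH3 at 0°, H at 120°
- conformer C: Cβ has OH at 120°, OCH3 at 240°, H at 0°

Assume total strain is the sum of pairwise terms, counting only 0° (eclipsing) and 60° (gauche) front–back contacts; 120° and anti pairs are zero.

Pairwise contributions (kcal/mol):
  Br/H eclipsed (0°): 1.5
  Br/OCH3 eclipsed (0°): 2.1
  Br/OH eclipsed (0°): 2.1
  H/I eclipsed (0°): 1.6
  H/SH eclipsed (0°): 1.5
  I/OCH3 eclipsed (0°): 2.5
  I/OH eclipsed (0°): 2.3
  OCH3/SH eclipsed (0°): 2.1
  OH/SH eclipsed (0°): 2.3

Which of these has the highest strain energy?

A is eclipsed. I at 0° is eclipsed with OH at 0° (2.3); Br at 120° is eclipsed with OCH3 at 120° (2.1); SH at 240° is eclipsed with H at 240° (1.5). Total 5.9 kcal/mol.
B is eclipsed. I at 0° is eclipsed with OCH3 at 0° (2.5); Br at 120° is eclipsed with H at 120° (1.5); SH at 240° is eclipsed with OH at 240° (2.3). Total 6.3 kcal/mol.
C is eclipsed. I at 0° is eclipsed with H at 0° (1.6); Br at 120° is eclipsed with OH at 120° (2.1); SH at 240° is eclipsed with OCH3 at 240° (2.1). Total 5.8 kcal/mol.
B has the highest total (6.3 kcal/mol).

B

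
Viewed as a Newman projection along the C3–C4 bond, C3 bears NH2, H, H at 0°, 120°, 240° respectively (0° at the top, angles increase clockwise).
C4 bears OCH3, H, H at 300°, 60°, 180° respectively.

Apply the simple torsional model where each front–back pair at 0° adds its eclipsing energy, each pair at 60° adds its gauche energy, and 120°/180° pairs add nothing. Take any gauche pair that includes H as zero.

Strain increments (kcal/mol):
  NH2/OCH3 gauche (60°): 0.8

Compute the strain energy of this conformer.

0.8 kcal/mol

This conformer is staggered. NH2 at 0° is gauche with OCH3 at 300° (0.8). Total 0.8 kcal/mol.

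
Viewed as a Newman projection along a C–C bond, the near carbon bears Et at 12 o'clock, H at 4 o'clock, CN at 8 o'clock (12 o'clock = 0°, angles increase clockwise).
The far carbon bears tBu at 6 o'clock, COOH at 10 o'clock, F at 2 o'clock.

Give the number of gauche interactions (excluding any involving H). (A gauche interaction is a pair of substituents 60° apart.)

4

Non-H gauche pairs: Et(0°)/COOH(300°); Et(0°)/F(60°); CN(240°)/tBu(180°); CN(240°)/COOH(300°) — 4 interactions.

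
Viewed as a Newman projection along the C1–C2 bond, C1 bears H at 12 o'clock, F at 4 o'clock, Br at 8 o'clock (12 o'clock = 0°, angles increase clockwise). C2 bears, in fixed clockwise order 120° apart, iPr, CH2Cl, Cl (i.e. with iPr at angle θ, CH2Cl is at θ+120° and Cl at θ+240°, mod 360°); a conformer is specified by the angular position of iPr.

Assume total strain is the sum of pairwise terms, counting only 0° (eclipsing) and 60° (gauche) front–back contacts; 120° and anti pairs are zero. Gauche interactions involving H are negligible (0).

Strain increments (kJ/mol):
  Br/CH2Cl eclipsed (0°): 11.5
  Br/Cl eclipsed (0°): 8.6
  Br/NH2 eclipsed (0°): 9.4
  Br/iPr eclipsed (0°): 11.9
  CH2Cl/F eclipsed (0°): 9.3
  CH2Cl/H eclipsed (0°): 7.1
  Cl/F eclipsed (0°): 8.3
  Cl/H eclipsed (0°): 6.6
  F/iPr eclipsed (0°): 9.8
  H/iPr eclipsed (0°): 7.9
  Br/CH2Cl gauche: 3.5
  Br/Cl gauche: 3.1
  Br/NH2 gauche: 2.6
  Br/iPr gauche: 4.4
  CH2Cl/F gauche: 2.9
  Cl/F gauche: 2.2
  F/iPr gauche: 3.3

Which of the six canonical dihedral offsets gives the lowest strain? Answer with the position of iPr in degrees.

iPr at 0° (eclipsed): H–iPr eclipsed, F–CH2Cl eclipsed, Br–Cl eclipsed; 7.9 + 9.3 + 8.6 = 25.8 kJ/mol.
iPr at 60° (staggered): F–iPr gauche, F–CH2Cl gauche, Br–CH2Cl gauche, Br–Cl gauche; 3.3 + 2.9 + 3.5 + 3.1 = 12.8 kJ/mol.
iPr at 120° (eclipsed): H–Cl eclipsed, F–iPr eclipsed, Br–CH2Cl eclipsed; 6.6 + 9.8 + 11.5 = 27.9 kJ/mol.
iPr at 180° (staggered): F–iPr gauche, F–Cl gauche, Br–iPr gauche, Br–CH2Cl gauche; 3.3 + 2.2 + 4.4 + 3.5 = 13.4 kJ/mol.
iPr at 240° (eclipsed): H–CH2Cl eclipsed, F–Cl eclipsed, Br–iPr eclipsed; 7.1 + 8.3 + 11.9 = 27.3 kJ/mol.
iPr at 300° (staggered): F–CH2Cl gauche, F–Cl gauche, Br–iPr gauche, Br–Cl gauche; 2.9 + 2.2 + 4.4 + 3.1 = 12.6 kJ/mol.
The minimum (12.6 kJ/mol) occurs with iPr at 300°.

300°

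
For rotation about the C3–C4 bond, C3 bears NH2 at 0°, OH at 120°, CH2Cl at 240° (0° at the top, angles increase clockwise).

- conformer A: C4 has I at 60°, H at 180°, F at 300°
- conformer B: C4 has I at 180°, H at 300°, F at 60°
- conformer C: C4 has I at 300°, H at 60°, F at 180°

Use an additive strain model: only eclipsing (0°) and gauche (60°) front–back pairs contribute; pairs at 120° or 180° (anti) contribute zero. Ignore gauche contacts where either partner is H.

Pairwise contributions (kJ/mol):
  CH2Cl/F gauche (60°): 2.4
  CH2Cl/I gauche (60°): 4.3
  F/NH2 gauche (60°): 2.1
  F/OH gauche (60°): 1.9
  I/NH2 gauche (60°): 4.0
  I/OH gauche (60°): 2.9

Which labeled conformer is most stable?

B

A is staggered. NH2 at 0° is gauche with I at 60° (4.0); NH2 at 0° is gauche with F at 300° (2.1); OH at 120° is gauche with I at 60° (2.9); CH2Cl at 240° is gauche with F at 300° (2.4). Total 11.4 kJ/mol.
B is staggered. NH2 at 0° is gauche with F at 60° (2.1); OH at 120° is gauche with I at 180° (2.9); OH at 120° is gauche with F at 60° (1.9); CH2Cl at 240° is gauche with I at 180° (4.3). Total 11.2 kJ/mol.
C is staggered. NH2 at 0° is gauche with I at 300° (4.0); OH at 120° is gauche with F at 180° (1.9); CH2Cl at 240° is gauche with I at 300° (4.3); CH2Cl at 240° is gauche with F at 180° (2.4). Total 12.6 kJ/mol.
B has the lowest total (11.2 kJ/mol).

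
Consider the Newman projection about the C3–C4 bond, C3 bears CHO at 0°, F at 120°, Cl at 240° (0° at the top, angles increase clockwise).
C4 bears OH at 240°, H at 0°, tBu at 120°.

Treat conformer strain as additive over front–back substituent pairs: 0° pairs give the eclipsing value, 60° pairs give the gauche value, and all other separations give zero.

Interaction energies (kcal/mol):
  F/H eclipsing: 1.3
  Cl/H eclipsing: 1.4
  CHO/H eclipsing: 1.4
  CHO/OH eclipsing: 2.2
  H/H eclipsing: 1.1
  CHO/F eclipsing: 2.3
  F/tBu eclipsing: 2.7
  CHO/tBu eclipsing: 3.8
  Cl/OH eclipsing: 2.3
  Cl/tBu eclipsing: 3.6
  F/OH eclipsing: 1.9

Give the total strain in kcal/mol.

6.4 kcal/mol

This conformer is eclipsed. CHO at 0° is eclipsed with H at 0° (1.4); F at 120° is eclipsed with tBu at 120° (2.7); Cl at 240° is eclipsed with OH at 240° (2.3). Total 6.4 kcal/mol.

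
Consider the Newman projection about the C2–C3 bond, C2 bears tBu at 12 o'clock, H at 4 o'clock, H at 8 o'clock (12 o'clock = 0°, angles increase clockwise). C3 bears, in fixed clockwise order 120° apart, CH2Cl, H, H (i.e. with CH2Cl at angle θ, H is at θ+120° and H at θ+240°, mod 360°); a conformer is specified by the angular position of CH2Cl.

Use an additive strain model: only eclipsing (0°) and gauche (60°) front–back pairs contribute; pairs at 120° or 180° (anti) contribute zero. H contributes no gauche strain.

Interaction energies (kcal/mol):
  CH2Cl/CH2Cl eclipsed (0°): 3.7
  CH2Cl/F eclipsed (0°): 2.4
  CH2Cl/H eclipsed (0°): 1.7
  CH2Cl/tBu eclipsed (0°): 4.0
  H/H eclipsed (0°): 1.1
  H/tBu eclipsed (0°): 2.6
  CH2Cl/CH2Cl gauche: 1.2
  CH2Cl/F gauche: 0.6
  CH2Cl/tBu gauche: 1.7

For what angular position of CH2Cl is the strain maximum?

CH2Cl at 0° (eclipsed): tBu(0°)/CH2Cl(0°) eclipsed 4.0; H(120°)/H(120°) eclipsed 1.1; H(240°)/H(240°) eclipsed 1.1 → 6.2 kcal/mol.
CH2Cl at 60° (staggered): tBu(0°)/CH2Cl(60°) gauche 1.7 → 1.7 kcal/mol.
CH2Cl at 120° (eclipsed): tBu(0°)/H(0°) eclipsed 2.6; H(120°)/CH2Cl(120°) eclipsed 1.7; H(240°)/H(240°) eclipsed 1.1 → 5.4 kcal/mol.
CH2Cl at 180° (staggered): no non-H gauche contacts → 0.0 kcal/mol.
CH2Cl at 240° (eclipsed): tBu(0°)/H(0°) eclipsed 2.6; H(120°)/H(120°) eclipsed 1.1; H(240°)/CH2Cl(240°) eclipsed 1.7 → 5.4 kcal/mol.
CH2Cl at 300° (staggered): tBu(0°)/CH2Cl(300°) gauche 1.7 → 1.7 kcal/mol.
The maximum (6.2 kcal/mol) occurs with CH2Cl at 0°.

0°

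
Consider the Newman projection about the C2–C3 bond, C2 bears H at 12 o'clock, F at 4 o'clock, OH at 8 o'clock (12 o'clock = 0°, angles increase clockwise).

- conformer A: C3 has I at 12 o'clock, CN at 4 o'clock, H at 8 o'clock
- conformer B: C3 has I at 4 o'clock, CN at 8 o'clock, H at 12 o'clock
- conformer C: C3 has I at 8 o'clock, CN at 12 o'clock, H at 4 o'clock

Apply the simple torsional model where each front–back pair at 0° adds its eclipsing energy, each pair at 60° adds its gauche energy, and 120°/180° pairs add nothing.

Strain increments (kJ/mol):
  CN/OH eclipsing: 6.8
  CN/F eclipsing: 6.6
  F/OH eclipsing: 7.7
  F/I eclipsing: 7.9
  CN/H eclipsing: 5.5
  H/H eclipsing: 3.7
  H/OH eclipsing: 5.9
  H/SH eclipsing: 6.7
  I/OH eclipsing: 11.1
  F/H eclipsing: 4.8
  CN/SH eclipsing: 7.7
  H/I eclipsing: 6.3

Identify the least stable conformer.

A is eclipsed. H at 0° is eclipsed with I at 0° (6.3); F at 120° is eclipsed with CN at 120° (6.6); OH at 240° is eclipsed with H at 240° (5.9). Total 18.8 kJ/mol.
B is eclipsed. H at 0° is eclipsed with H at 0° (3.7); F at 120° is eclipsed with I at 120° (7.9); OH at 240° is eclipsed with CN at 240° (6.8). Total 18.4 kJ/mol.
C is eclipsed. H at 0° is eclipsed with CN at 0° (5.5); F at 120° is eclipsed with H at 120° (4.8); OH at 240° is eclipsed with I at 240° (11.1). Total 21.4 kJ/mol.
C has the highest total (21.4 kJ/mol).

C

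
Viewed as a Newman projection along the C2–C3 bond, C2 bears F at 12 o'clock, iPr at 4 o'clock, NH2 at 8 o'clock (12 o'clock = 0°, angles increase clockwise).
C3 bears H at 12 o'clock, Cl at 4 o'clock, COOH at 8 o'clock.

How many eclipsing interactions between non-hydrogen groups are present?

2

Non-H eclipsing pairs: iPr(120°)/Cl(120°); NH2(240°)/COOH(240°) — 2 interactions.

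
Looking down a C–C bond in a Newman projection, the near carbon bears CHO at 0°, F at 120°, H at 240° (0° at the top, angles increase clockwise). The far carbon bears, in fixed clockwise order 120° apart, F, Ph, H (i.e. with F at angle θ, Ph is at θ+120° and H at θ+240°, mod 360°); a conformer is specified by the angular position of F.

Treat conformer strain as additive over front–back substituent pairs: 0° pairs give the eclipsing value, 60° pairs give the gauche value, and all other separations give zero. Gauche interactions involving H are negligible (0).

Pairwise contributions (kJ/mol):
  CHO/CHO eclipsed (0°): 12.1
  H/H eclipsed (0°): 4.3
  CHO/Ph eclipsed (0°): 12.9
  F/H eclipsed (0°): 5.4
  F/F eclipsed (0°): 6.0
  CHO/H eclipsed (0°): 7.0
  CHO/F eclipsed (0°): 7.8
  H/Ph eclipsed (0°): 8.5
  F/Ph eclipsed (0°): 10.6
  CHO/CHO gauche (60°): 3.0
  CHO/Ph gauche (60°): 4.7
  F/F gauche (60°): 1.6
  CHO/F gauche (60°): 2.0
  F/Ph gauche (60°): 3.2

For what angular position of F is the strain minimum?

180°

F at 0° (eclipsed): CHO–F eclipsed, F–Ph eclipsed, H–H eclipsed; 7.8 + 10.6 + 4.3 = 22.7 kJ/mol.
F at 60° (staggered): CHO–F gauche, F–F gauche, F–Ph gauche; 2.0 + 1.6 + 3.2 = 6.8 kJ/mol.
F at 120° (eclipsed): CHO–H eclipsed, F–F eclipsed, H–Ph eclipsed; 7.0 + 6.0 + 8.5 = 21.5 kJ/mol.
F at 180° (staggered): CHO–Ph gauche, F–F gauche; 4.7 + 1.6 = 6.3 kJ/mol.
F at 240° (eclipsed): CHO–Ph eclipsed, F–H eclipsed, H–F eclipsed; 12.9 + 5.4 + 5.4 = 23.7 kJ/mol.
F at 300° (staggered): CHO–F gauche, CHO–Ph gauche, F–Ph gauche; 2.0 + 4.7 + 3.2 = 9.9 kJ/mol.
The minimum (6.3 kJ/mol) occurs with F at 180°.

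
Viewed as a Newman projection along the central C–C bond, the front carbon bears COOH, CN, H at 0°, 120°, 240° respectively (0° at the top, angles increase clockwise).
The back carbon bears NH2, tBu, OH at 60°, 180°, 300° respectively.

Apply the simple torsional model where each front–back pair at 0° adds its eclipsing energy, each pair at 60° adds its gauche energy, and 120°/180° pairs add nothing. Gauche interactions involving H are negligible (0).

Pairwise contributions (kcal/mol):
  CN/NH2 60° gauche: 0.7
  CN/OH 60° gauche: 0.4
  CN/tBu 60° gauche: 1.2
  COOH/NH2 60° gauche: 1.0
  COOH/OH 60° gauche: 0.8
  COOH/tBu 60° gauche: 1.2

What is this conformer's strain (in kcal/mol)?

3.7 kcal/mol

This conformer is staggered. COOH at 0° is gauche with NH2 at 60° (1.0); COOH at 0° is gauche with OH at 300° (0.8); CN at 120° is gauche with NH2 at 60° (0.7); CN at 120° is gauche with tBu at 180° (1.2). Total 3.7 kcal/mol.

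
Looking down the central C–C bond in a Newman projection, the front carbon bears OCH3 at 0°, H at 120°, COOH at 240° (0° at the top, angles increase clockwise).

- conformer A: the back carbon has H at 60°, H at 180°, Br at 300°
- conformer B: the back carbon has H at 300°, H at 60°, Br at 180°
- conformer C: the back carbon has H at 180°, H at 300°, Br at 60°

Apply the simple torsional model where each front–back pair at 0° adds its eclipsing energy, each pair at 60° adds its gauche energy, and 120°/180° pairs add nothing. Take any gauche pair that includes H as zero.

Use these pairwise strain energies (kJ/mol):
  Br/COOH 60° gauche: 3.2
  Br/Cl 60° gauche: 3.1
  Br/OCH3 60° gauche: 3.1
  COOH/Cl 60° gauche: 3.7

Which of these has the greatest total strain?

A is staggered. OCH3 at 0° is gauche with Br at 300° (3.1); COOH at 240° is gauche with Br at 300° (3.2). Total 6.3 kJ/mol.
B is staggered. COOH at 240° is gauche with Br at 180° (3.2). Total 3.2 kJ/mol.
C is staggered. OCH3 at 0° is gauche with Br at 60° (3.1). Total 3.1 kJ/mol.
A has the highest total (6.3 kJ/mol).

A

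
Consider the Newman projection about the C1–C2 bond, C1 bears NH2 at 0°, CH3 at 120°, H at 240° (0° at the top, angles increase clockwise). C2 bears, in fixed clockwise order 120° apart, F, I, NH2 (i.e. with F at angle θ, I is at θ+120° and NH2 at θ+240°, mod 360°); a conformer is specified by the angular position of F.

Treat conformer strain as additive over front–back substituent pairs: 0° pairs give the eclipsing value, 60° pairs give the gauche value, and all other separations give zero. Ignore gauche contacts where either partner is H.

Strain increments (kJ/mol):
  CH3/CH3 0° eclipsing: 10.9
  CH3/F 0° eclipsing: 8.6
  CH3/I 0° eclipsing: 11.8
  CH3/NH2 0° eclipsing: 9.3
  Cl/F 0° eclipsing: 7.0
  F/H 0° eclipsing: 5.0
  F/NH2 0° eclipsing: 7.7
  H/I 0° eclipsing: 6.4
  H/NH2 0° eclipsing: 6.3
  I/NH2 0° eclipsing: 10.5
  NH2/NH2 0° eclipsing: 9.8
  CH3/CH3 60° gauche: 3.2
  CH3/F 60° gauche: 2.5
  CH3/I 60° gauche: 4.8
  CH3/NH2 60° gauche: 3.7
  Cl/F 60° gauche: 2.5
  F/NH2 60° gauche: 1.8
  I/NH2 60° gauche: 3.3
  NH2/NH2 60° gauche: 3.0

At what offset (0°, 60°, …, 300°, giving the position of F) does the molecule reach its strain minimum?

60°

F at 0° (eclipsed): NH2(0°)/F(0°) eclipsed 7.7; CH3(120°)/I(120°) eclipsed 11.8; H(240°)/NH2(240°) eclipsed 6.3 → 25.8 kJ/mol.
F at 60° (staggered): NH2(0°)/F(60°) gauche 1.8; NH2(0°)/NH2(300°) gauche 3.0; CH3(120°)/F(60°) gauche 2.5; CH3(120°)/I(180°) gauche 4.8 → 12.1 kJ/mol.
F at 120° (eclipsed): NH2(0°)/NH2(0°) eclipsed 9.8; CH3(120°)/F(120°) eclipsed 8.6; H(240°)/I(240°) eclipsed 6.4 → 24.8 kJ/mol.
F at 180° (staggered): NH2(0°)/I(300°) gauche 3.3; NH2(0°)/NH2(60°) gauche 3.0; CH3(120°)/F(180°) gauche 2.5; CH3(120°)/NH2(60°) gauche 3.7 → 12.5 kJ/mol.
F at 240° (eclipsed): NH2(0°)/I(0°) eclipsed 10.5; CH3(120°)/NH2(120°) eclipsed 9.3; H(240°)/F(240°) eclipsed 5.0 → 24.8 kJ/mol.
F at 300° (staggered): NH2(0°)/F(300°) gauche 1.8; NH2(0°)/I(60°) gauche 3.3; CH3(120°)/I(60°) gauche 4.8; CH3(120°)/NH2(180°) gauche 3.7 → 13.6 kJ/mol.
The minimum (12.1 kJ/mol) occurs with F at 60°.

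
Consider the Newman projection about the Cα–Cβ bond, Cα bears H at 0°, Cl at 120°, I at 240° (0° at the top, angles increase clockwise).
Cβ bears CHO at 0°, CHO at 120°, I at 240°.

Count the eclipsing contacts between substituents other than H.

Non-H eclipsing pairs: Cl(120°)/CHO(120°); I(240°)/I(240°) — 2 interactions.

2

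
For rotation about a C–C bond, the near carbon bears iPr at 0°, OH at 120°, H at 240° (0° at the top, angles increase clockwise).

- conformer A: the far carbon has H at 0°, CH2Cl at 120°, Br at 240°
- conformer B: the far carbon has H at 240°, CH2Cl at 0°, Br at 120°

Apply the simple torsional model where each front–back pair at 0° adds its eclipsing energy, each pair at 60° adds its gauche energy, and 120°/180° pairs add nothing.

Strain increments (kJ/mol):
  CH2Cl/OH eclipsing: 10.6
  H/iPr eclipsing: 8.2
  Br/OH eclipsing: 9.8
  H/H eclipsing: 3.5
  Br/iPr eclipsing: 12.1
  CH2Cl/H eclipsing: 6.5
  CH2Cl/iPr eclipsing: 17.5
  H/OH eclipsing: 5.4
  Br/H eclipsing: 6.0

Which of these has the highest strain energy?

B

A (eclipsed): iPr–H eclipsed, OH–CH2Cl eclipsed, H–Br eclipsed; 8.2 + 10.6 + 6.0 = 24.8 kJ/mol.
B (eclipsed): iPr–CH2Cl eclipsed, OH–Br eclipsed, H–H eclipsed; 17.5 + 9.8 + 3.5 = 30.8 kJ/mol.
B has the highest total (30.8 kJ/mol).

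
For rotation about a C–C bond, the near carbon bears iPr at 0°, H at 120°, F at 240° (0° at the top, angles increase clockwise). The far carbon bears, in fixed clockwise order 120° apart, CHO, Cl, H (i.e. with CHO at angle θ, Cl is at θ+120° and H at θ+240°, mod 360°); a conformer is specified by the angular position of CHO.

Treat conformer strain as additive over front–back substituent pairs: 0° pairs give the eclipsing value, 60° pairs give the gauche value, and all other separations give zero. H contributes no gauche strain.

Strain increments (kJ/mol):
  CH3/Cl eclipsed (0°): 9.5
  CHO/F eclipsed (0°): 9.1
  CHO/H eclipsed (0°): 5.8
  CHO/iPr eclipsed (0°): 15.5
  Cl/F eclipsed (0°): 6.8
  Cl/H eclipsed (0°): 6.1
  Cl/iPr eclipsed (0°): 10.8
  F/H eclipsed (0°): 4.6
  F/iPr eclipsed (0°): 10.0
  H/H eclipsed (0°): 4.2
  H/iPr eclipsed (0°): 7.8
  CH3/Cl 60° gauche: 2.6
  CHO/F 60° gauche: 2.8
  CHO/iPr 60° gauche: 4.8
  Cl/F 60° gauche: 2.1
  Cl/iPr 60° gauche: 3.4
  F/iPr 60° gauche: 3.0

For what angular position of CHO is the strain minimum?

CHO at 0° is eclipsed. iPr at 0° is eclipsed with CHO at 0° (15.5); H at 120° is eclipsed with Cl at 120° (6.1); F at 240° is eclipsed with H at 240° (4.6). Total 26.2 kJ/mol.
CHO at 60° is staggered. iPr at 0° is gauche with CHO at 60° (4.8); F at 240° is gauche with Cl at 180° (2.1). Total 6.9 kJ/mol.
CHO at 120° is eclipsed. iPr at 0° is eclipsed with H at 0° (7.8); H at 120° is eclipsed with CHO at 120° (5.8); F at 240° is eclipsed with Cl at 240° (6.8). Total 20.4 kJ/mol.
CHO at 180° is staggered. iPr at 0° is gauche with Cl at 300° (3.4); F at 240° is gauche with CHO at 180° (2.8); F at 240° is gauche with Cl at 300° (2.1). Total 8.3 kJ/mol.
CHO at 240° is eclipsed. iPr at 0° is eclipsed with Cl at 0° (10.8); H at 120° is eclipsed with H at 120° (4.2); F at 240° is eclipsed with CHO at 240° (9.1). Total 24.1 kJ/mol.
CHO at 300° is staggered. iPr at 0° is gauche with CHO at 300° (4.8); iPr at 0° is gauche with Cl at 60° (3.4); F at 240° is gauche with CHO at 300° (2.8). Total 11.0 kJ/mol.
The minimum (6.9 kJ/mol) occurs with CHO at 60°.

60°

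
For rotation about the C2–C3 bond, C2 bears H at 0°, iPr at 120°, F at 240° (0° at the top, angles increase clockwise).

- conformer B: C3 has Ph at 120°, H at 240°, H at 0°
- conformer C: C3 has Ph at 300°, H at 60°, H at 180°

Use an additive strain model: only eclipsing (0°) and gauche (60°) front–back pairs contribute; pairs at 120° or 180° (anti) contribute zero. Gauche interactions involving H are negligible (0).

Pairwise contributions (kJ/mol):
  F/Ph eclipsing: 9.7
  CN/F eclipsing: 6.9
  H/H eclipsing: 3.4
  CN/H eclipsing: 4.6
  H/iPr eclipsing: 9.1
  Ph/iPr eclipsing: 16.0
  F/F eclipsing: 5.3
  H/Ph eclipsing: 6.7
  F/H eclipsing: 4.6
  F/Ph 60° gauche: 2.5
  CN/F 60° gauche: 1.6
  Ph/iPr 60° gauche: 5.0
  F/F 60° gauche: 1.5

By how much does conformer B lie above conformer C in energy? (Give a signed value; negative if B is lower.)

B is eclipsed. H at 0° is eclipsed with H at 0° (3.4); iPr at 120° is eclipsed with Ph at 120° (16.0); F at 240° is eclipsed with H at 240° (4.6). Total 24.0 kJ/mol.
C is staggered. F at 240° is gauche with Ph at 300° (2.5). Total 2.5 kJ/mol.
E(B) − E(C) = 24.0 − 2.5 = +21.5 kJ/mol.

+21.5 kJ/mol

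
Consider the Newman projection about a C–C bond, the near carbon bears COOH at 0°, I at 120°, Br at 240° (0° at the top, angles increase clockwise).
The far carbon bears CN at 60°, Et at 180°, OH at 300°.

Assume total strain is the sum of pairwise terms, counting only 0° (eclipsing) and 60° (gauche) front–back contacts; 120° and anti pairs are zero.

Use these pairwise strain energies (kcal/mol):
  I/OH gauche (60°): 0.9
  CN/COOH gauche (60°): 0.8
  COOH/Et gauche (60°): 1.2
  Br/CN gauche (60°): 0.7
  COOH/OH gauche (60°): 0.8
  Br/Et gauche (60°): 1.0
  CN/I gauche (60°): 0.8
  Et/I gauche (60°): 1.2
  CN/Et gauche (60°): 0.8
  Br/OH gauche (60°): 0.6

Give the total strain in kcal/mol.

This conformer (staggered): COOH(0°)/CN(60°) gauche 0.8; COOH(0°)/OH(300°) gauche 0.8; I(120°)/CN(60°) gauche 0.8; I(120°)/Et(180°) gauche 1.2; Br(240°)/Et(180°) gauche 1.0; Br(240°)/OH(300°) gauche 0.6 → 5.2 kcal/mol.

5.2 kcal/mol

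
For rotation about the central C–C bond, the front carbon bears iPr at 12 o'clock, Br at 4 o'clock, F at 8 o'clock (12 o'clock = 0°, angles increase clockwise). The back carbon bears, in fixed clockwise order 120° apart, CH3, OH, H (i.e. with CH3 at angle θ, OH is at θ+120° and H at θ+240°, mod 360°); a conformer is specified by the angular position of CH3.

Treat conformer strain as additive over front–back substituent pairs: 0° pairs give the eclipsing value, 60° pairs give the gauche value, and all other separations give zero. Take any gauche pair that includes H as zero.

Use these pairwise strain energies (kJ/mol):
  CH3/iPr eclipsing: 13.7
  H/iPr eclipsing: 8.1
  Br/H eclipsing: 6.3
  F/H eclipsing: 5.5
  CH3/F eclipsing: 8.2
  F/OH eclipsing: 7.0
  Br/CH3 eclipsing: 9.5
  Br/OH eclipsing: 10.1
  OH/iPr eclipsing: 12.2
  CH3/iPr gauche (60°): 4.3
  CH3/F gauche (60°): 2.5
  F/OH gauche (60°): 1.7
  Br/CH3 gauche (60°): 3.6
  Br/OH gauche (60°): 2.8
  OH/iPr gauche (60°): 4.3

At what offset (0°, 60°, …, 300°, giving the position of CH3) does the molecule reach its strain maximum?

CH3 at 0° is eclipsed. iPr at 0° is eclipsed with CH3 at 0° (13.7); Br at 120° is eclipsed with OH at 120° (10.1); F at 240° is eclipsed with H at 240° (5.5). Total 29.3 kJ/mol.
CH3 at 60° is staggered. iPr at 0° is gauche with CH3 at 60° (4.3); Br at 120° is gauche with CH3 at 60° (3.6); Br at 120° is gauche with OH at 180° (2.8); F at 240° is gauche with OH at 180° (1.7). Total 12.4 kJ/mol.
CH3 at 120° is eclipsed. iPr at 0° is eclipsed with H at 0° (8.1); Br at 120° is eclipsed with CH3 at 120° (9.5); F at 240° is eclipsed with OH at 240° (7.0). Total 24.6 kJ/mol.
CH3 at 180° is staggered. iPr at 0° is gauche with OH at 300° (4.3); Br at 120° is gauche with CH3 at 180° (3.6); F at 240° is gauche with CH3 at 180° (2.5); F at 240° is gauche with OH at 300° (1.7). Total 12.1 kJ/mol.
CH3 at 240° is eclipsed. iPr at 0° is eclipsed with OH at 0° (12.2); Br at 120° is eclipsed with H at 120° (6.3); F at 240° is eclipsed with CH3 at 240° (8.2). Total 26.7 kJ/mol.
CH3 at 300° is staggered. iPr at 0° is gauche with CH3 at 300° (4.3); iPr at 0° is gauche with OH at 60° (4.3); Br at 120° is gauche with OH at 60° (2.8); F at 240° is gauche with CH3 at 300° (2.5). Total 13.9 kJ/mol.
The maximum (29.3 kJ/mol) occurs with CH3 at 0°.

0°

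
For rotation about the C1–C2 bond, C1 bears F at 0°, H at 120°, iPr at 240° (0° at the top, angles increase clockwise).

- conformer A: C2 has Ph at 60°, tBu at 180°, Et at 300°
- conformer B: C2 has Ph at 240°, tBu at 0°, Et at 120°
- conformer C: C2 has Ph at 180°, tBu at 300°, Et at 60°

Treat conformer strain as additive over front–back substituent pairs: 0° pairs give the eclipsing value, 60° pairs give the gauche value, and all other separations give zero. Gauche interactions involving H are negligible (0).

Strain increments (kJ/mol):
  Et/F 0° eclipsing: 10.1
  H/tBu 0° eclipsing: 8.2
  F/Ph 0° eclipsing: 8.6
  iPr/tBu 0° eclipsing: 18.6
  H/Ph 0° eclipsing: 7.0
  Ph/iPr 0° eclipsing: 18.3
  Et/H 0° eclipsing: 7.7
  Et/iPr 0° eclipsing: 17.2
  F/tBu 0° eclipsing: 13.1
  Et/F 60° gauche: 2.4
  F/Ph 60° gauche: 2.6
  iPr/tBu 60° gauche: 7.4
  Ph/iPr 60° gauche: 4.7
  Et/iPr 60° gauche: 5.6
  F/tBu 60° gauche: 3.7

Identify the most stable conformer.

A (staggered): F(0°)/Ph(60°) gauche 2.6; F(0°)/Et(300°) gauche 2.4; iPr(240°)/tBu(180°) gauche 7.4; iPr(240°)/Et(300°) gauche 5.6 → 18.0 kJ/mol.
B (eclipsed): F(0°)/tBu(0°) eclipsed 13.1; H(120°)/Et(120°) eclipsed 7.7; iPr(240°)/Ph(240°) eclipsed 18.3 → 39.1 kJ/mol.
C (staggered): F(0°)/tBu(300°) gauche 3.7; F(0°)/Et(60°) gauche 2.4; iPr(240°)/Ph(180°) gauche 4.7; iPr(240°)/tBu(300°) gauche 7.4 → 18.2 kJ/mol.
A has the lowest total (18.0 kJ/mol).

A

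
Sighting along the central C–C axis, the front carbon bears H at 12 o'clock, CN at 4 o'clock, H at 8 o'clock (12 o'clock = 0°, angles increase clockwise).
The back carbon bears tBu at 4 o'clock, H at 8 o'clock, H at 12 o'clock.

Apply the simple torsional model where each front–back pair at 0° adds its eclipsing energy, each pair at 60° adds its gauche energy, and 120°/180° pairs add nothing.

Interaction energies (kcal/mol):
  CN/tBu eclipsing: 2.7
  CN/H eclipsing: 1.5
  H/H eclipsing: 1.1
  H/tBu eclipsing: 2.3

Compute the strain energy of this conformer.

4.9 kcal/mol

This conformer (eclipsed): H(0°)/H(0°) eclipsed 1.1; CN(120°)/tBu(120°) eclipsed 2.7; H(240°)/H(240°) eclipsed 1.1 → 4.9 kcal/mol.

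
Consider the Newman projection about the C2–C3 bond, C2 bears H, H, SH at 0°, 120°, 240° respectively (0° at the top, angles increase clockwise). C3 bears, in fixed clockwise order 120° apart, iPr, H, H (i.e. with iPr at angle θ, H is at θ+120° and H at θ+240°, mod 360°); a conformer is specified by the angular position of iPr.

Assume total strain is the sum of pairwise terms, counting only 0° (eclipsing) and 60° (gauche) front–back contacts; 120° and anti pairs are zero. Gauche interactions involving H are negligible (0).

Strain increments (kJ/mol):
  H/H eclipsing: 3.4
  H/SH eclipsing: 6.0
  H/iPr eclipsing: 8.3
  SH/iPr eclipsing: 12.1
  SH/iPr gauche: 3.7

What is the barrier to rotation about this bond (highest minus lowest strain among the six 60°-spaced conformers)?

iPr at 0° is eclipsed. H at 0° is eclipsed with iPr at 0° (8.3); H at 120° is eclipsed with H at 120° (3.4); SH at 240° is eclipsed with H at 240° (6.0). Total 17.7 kJ/mol.
iPr at 60° (staggered): no non-H gauche contacts → 0.0 kJ/mol.
iPr at 120° is eclipsed. H at 0° is eclipsed with H at 0° (3.4); H at 120° is eclipsed with iPr at 120° (8.3); SH at 240° is eclipsed with H at 240° (6.0). Total 17.7 kJ/mol.
iPr at 180° is staggered. SH at 240° is gauche with iPr at 180° (3.7). Total 3.7 kJ/mol.
iPr at 240° is eclipsed. H at 0° is eclipsed with H at 0° (3.4); H at 120° is eclipsed with H at 120° (3.4); SH at 240° is eclipsed with iPr at 240° (12.1). Total 18.9 kJ/mol.
iPr at 300° is staggered. SH at 240° is gauche with iPr at 300° (3.7). Total 3.7 kJ/mol.
Max at 240° (18.9 kJ/mol), min at 60° (0.0 kJ/mol); barrier = 18.9 kJ/mol.

18.9 kJ/mol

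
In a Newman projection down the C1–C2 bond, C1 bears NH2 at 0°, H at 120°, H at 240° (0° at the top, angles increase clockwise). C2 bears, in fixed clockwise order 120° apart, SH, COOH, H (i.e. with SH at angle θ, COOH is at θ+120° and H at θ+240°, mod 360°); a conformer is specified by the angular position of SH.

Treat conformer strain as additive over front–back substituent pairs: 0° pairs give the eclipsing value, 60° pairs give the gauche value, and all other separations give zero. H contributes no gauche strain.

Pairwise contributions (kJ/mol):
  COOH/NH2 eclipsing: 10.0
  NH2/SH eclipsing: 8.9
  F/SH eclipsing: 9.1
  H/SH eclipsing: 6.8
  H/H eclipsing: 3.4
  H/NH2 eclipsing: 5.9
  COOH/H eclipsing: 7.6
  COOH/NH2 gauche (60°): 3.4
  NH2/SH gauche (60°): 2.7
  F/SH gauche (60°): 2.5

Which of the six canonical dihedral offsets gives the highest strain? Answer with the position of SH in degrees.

120°

SH at 0° is eclipsed. NH2 at 0° is eclipsed with SH at 0° (8.9); H at 120° is eclipsed with COOH at 120° (7.6); H at 240° is eclipsed with H at 240° (3.4). Total 19.9 kJ/mol.
SH at 60° is staggered. NH2 at 0° is gauche with SH at 60° (2.7). Total 2.7 kJ/mol.
SH at 120° is eclipsed. NH2 at 0° is eclipsed with H at 0° (5.9); H at 120° is eclipsed with SH at 120° (6.8); H at 240° is eclipsed with COOH at 240° (7.6). Total 20.3 kJ/mol.
SH at 180° is staggered. NH2 at 0° is gauche with COOH at 300° (3.4). Total 3.4 kJ/mol.
SH at 240° is eclipsed. NH2 at 0° is eclipsed with COOH at 0° (10.0); H at 120° is eclipsed with H at 120° (3.4); H at 240° is eclipsed with SH at 240° (6.8). Total 20.2 kJ/mol.
SH at 300° is staggered. NH2 at 0° is gauche with SH at 300° (2.7); NH2 at 0° is gauche with COOH at 60° (3.4). Total 6.1 kJ/mol.
The maximum (20.3 kJ/mol) occurs with SH at 120°.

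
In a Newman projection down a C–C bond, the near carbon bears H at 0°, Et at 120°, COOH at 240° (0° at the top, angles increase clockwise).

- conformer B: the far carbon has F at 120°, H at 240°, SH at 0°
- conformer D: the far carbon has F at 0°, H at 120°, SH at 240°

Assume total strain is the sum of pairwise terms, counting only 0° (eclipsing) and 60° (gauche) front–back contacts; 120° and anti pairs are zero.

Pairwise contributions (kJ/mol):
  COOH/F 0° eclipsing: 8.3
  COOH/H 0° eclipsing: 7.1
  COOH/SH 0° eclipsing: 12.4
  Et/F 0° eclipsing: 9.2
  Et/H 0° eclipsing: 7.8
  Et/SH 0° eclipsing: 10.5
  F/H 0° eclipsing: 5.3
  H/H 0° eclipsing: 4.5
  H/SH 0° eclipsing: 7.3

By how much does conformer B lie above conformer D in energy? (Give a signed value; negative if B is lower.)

-1.9 kJ/mol

B (eclipsed): H(0°)/SH(0°) eclipsed 7.3; Et(120°)/F(120°) eclipsed 9.2; COOH(240°)/H(240°) eclipsed 7.1 → 23.6 kJ/mol.
D (eclipsed): H(0°)/F(0°) eclipsed 5.3; Et(120°)/H(120°) eclipsed 7.8; COOH(240°)/SH(240°) eclipsed 12.4 → 25.5 kJ/mol.
E(B) − E(D) = 23.6 − 25.5 = -1.9 kJ/mol.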